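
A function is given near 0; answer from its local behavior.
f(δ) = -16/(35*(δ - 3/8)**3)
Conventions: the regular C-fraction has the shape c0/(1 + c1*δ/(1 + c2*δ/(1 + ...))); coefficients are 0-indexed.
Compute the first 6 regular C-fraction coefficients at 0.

The regular C-fraction coefficients are [8192/945, -8, 8/3, -16/9, 4/9, -4/3].

Taylor coefficients (expand at 0): a_0 = 8192/945, a_1 = 65536/945, a_2 = 1048576/2835, a_3 = 8388608/5103, a_4 = 33554432/5103, a_5 = 268435456/10935.
c0 = a_0 = 8192/945. Peel one level at a time: if S = 1 + c*δ/S' with S'(0) = 1, then c is the δ-coefficient of S and S' = c*δ/(S - 1).
S_1 = c0/f = 1 + (-8)*δ + (64/3)*δ^2 + ...; c1 = -8.
S_2 = c1*δ/(S_1 - 1) = 1 + (8/3)*δ + (128/27)*δ^2 + ...; c2 = 8/3.
S_3 = c2*δ/(S_2 - 1) = 1 + (-16/9)*δ + (64/81)*δ^2 + ...; c3 = -16/9.
S_4 = c3*δ/(S_3 - 1) = 1 + (4/9)*δ + (16/27)*δ^2 + ...; c4 = 4/9.
S_5 = c4*δ/(S_4 - 1) = 1 + (-4/3)*δ + ...; c5 = -4/3.


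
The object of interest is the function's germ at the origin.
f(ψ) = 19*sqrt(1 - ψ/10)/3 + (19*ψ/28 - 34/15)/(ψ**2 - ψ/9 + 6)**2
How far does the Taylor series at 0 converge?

The radius of convergence is sqrt(6).

Denominator factor (ψ**2 - ψ/9 + 6)^2: discriminant -1943/81, complex-conjugate roots (1/18) + ((1/18)*sqrt(1943))*i and (1/18) - ((1/18)*sqrt(1943))*i; poles of order 2, moduli sqrt(6) and sqrt(6).
Branch term (19/3)*sqrt(1 - ψ/(10)): its argument vanishes at ψ = 10, a square-root branch point, modulus 10.
The radius of convergence is the smallest modulus among the singular points: sqrt(6).


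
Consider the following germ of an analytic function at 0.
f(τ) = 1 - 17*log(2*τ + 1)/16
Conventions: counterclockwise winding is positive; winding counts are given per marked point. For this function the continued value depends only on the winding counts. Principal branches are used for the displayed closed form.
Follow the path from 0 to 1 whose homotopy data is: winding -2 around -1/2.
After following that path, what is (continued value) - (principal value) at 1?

The rational part is single-valued and drops out of the difference; each branch term changes only by its own monodromy.
(-17/16)*log(1 - τ/(-1/2)): each positive loop around -1/2 adds 2*pi*i to the log, so winding -2 contributes (-17/16)*(-2)*2*pi*i = (17/4)*pi*i.
Summing the contributions at τ = 1 gives (17/4)*pi*i.

Continued minus principal equals (17/4)*pi*i.


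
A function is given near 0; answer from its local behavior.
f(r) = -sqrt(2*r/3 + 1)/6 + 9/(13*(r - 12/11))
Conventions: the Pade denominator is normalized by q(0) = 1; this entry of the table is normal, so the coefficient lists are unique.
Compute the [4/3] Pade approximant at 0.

The Pade approximant has numerator coefficients [-125/156, -10559602979/22315579416, 33044546213/669467382480, 2533060517/61796989152, 1755831097/926954837280]; denominator coefficients [1, -97648283/476828620, -2371764803/4291457580, -4715727943/51497490960].

Taylor coefficients needed (expand at 0): a_0 = -125/156, a_1 = -1193/1872, a_2 = -11771/22464, a_3 = -132601/269568, a_4 = -1445299/3234816, a_5 = -15967345/38817792, a_6 = -58414921/155271168, a_7 = -643369507/1863254016.
Write the denominator as Q(r) = 1 + q1*r + q2*r^2 + q3*r^3. Requiring Q*f - P = O(r^8) with deg P <= 4 kills the coefficients of r^5..r^7 in Q*f:
  r^5: a_5 + q1*a_4 + q2*a_3 + q3*a_2 = 0, i.e. -15967345/38817792 + (-1445299/3234816)*q1 + (-132601/269568)*q2 + (-11771/22464)*q3 = 0.
  r^6: a_6 + q1*a_5 + q2*a_4 + q3*a_3 = 0, i.e. -58414921/155271168 + (-15967345/38817792)*q1 + (-1445299/3234816)*q2 + (-132601/269568)*q3 = 0.
  r^7: a_7 + q1*a_6 + q2*a_5 + q3*a_4 = 0, i.e. -643369507/1863254016 + (-58414921/155271168)*q1 + (-15967345/38817792)*q2 + (-1445299/3234816)*q3 = 0.
Solving this linear system: q1 = -97648283/476828620, q2 = -2371764803/4291457580, q3 = -4715727943/51497490960.
The numerator is Q*f truncated at degree 4: P0 = a_0 = -125/156; P1 = a_1 + q1*a_0 = -10559602979/22315579416; P2 = a_2 + q1*a_1 + q2*a_0 = 33044546213/669467382480; P3 = a_3 + q1*a_2 + q2*a_1 + q3*a_0 = 2533060517/61796989152; P4 = a_4 + q1*a_3 + q2*a_2 + q3*a_1 = 1755831097/926954837280.


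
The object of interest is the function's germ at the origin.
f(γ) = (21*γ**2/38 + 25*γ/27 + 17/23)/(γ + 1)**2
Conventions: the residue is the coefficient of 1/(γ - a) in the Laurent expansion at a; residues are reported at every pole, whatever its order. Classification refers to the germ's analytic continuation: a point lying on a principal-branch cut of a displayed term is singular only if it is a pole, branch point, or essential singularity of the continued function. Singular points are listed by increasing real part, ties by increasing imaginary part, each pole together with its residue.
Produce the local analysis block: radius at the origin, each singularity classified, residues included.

Denominator factor (γ + 1)^2: pole of order 2 at -1, modulus 1.
The radius of convergence is the smallest modulus among the singular points: 1.
At the order-2 pole -1 set g(γ) = (γ - (-1))^2*f(γ) = 21*γ**2/38 + 25*γ/27 + 17/23.
Order-2 pole: residue = g'(a); g'(-1) = -92/513, so the residue is -92/513.

Radius of convergence at 0: 1.
At -1: a pole of order 2; residue -92/513.


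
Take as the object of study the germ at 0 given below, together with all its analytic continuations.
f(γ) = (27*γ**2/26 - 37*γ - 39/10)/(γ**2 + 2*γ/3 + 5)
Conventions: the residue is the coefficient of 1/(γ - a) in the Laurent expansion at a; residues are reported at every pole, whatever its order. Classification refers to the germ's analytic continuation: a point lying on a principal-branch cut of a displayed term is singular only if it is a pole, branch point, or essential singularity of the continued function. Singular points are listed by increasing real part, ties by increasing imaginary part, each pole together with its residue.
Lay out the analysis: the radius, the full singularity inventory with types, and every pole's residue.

Radius of convergence at 0: sqrt(5).
At (-1/3) - ((2/3)*sqrt(11))*i: a pole of order 1; residue (-245/13) + ((677/2860)*sqrt(11))*i.
At (-1/3) + ((2/3)*sqrt(11))*i: a pole of order 1; residue (-245/13) - ((677/2860)*sqrt(11))*i.

Denominator factor (γ**2 + 2*γ/3 + 5): discriminant -176/9, complex-conjugate roots (-1/3) + ((2/3)*sqrt(11))*i and (-1/3) - ((2/3)*sqrt(11))*i; poles of order 1, moduli sqrt(5) and sqrt(5).
The radius of convergence is the smallest modulus among the singular points: sqrt(5).
The factor γ**2 + 2*γ/3 + 5 splits as (γ - a)(γ - a') with a = (-1/3) - ((2/3)*sqrt(11))*i, a' = (-1/3) + ((2/3)*sqrt(11))*i. At the order-1 pole a set g(γ) = (γ - a)*f(γ) = [27*γ**2/26 - 37*γ - 39/10] / (γ - a').
Simple pole: residue = g(a) at a = (-1/3) - ((2/3)*sqrt(11))*i, which is (-245/13) + ((677/2860)*sqrt(11))*i.
The factor γ**2 + 2*γ/3 + 5 splits as (γ - a)(γ - a') with a = (-1/3) + ((2/3)*sqrt(11))*i, a' = (-1/3) - ((2/3)*sqrt(11))*i. At the order-1 pole a set g(γ) = (γ - a)*f(γ) = [27*γ**2/26 - 37*γ - 39/10] / (γ - a').
Simple pole: residue = g(a) at a = (-1/3) + ((2/3)*sqrt(11))*i, which is (-245/13) - ((677/2860)*sqrt(11))*i.
List the singular points by increasing real part (a conjugate pair: the negative imaginary part first).


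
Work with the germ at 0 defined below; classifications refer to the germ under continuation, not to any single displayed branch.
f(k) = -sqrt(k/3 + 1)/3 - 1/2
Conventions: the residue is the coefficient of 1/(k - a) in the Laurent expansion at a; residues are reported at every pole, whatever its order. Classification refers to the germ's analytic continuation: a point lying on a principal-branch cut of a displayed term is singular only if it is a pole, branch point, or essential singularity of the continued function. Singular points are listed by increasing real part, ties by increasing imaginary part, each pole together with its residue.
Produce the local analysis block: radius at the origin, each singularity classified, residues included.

Branch term (-1/3)*sqrt(1 - k/(-3)): its argument vanishes at k = -3, a square-root branch point, modulus 3.
The radius of convergence is the smallest modulus among the singular points: 3.

Radius of convergence at 0: 3.
At -3: an algebraic (square-root) branch point.


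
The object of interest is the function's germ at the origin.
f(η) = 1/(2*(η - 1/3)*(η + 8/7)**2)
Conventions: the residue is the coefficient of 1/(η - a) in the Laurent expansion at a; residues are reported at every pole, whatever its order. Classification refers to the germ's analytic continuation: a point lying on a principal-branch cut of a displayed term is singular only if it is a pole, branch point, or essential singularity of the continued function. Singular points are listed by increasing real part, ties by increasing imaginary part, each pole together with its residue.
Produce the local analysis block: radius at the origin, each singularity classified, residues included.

Denominator factor (η - 1/3): pole of order 1 at 1/3, modulus 1/3.
Denominator factor (η + 8/7)^2: pole of order 2 at -8/7, modulus 8/7.
The radius of convergence is the smallest modulus among the singular points: 1/3.
At the order-2 pole -8/7 set g(η) = (η - (-8/7))^2*f(η) = 1/(2*(η - 1/3)).
Order-2 pole: residue = g'(a); g'(-8/7) = -441/1922, so the residue is -441/1922.
At the order-1 pole 1/3 set g(η) = (η - (1/3))*f(η) = 1/(2*(η + 8/7)**2).
Simple pole: residue = g(a) at a = 1/3, which is 441/1922.
List the singular points by increasing real part (a conjugate pair: the negative imaginary part first).

Radius of convergence at 0: 1/3.
At -8/7: a pole of order 2; residue -441/1922.
At 1/3: a pole of order 1; residue 441/1922.


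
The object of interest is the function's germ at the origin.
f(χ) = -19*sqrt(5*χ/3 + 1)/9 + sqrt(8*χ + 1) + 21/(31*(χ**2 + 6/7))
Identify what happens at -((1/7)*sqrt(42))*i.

The point is a pole of order 1.

The denominator factor χ**2 + 6/7 vanishes at -((1/7)*sqrt(42))*i and appears to the power 1; the numerator there equals 21/31, nonzero, and no other factor vanishes.
The branch terms are analytic at this point.
Hence a pole whose order is the multiplicity, 1.


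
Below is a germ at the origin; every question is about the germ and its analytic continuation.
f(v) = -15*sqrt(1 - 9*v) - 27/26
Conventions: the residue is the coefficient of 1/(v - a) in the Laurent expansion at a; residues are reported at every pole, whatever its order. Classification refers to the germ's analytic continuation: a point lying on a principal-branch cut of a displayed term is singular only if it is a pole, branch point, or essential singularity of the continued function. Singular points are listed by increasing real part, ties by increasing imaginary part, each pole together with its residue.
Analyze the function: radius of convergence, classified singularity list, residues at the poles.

Branch term (-15)*sqrt(1 - v/(1/9)): its argument vanishes at v = 1/9, a square-root branch point, modulus 1/9.
The radius of convergence is the smallest modulus among the singular points: 1/9.

Radius of convergence at 0: 1/9.
At 1/9: an algebraic (square-root) branch point.


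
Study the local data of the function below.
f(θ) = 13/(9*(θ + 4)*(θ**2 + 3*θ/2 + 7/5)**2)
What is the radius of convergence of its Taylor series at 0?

The radius of convergence is (1/5)*sqrt(35).

Denominator factor (θ**2 + 3*θ/2 + 7/5)^2: discriminant -67/20, complex-conjugate roots (-3/4) + ((1/20)*sqrt(335))*i and (-3/4) - ((1/20)*sqrt(335))*i; poles of order 2, moduli (1/5)*sqrt(35) and (1/5)*sqrt(35).
Denominator factor (θ + 4): pole of order 1 at -4, modulus 4.
The radius of convergence is the smallest modulus among the singular points: (1/5)*sqrt(35).


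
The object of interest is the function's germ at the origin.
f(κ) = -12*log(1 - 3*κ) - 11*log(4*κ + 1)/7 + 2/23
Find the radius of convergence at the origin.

The radius of convergence is 1/4.

Branch term (-11/7)*log(1 - κ/(-1/4)): its argument vanishes at κ = -1/4, a logarithmic branch point, modulus 1/4.
Branch term (-12)*log(1 - κ/(1/3)): its argument vanishes at κ = 1/3, a logarithmic branch point, modulus 1/3.
The radius of convergence is the smallest modulus among the singular points: 1/4.


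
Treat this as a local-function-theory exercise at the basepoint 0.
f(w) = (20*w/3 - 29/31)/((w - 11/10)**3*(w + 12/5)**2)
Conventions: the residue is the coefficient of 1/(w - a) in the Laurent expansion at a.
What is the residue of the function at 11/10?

At the order-3 pole 11/10 set g(w) = (w - (11/10))^3*f(w) = (20*w/3 - 29/31)/(w + 12/5)**2.
Order-3 pole: residue = g''(a)/2; g''(11/10) = -11680/31899, so the residue is -5840/31899.

The residue is -5840/31899.


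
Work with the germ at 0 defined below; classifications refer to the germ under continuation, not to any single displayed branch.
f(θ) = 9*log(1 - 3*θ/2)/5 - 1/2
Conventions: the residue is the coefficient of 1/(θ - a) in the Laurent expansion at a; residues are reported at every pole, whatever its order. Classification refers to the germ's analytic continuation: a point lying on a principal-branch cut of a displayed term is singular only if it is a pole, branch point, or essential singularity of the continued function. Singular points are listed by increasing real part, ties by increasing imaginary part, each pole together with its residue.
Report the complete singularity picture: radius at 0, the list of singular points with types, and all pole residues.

Radius of convergence at 0: 2/3.
At 2/3: a logarithmic branch point.

Branch term (9/5)*log(1 - θ/(2/3)): its argument vanishes at θ = 2/3, a logarithmic branch point, modulus 2/3.
The radius of convergence is the smallest modulus among the singular points: 2/3.


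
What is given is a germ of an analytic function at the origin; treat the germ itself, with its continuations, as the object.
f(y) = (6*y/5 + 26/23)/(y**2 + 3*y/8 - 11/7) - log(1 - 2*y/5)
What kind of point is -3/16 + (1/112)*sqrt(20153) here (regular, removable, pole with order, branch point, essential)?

The point is a pole of order 1.

The denominator factor y**2 + 3*y/8 - 11/7 vanishes at -3/16 + (1/112)*sqrt(20153) and appears to the power 1; the numerator there equals 833/920 + (3/280)*sqrt(20153), nonzero, and no other factor vanishes.
The branch terms are analytic at this point.
Hence a pole whose order is the multiplicity, 1.


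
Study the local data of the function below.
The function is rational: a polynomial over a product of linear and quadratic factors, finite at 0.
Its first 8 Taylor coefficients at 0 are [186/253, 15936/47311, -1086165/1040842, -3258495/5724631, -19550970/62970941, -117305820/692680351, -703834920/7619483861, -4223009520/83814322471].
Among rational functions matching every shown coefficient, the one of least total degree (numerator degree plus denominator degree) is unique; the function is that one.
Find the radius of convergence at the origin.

No rational of total degree below 3 reproduces all 8 coefficients; solving the [2/1] Pade equations on them gives f(u) = (9*u**2/4 + 2*u/17 - 31/23)/(u - 11/6), whose expansion matches every shown term.
Denominator factor (u - 11/6): pole of order 1 at 11/6, modulus 11/6.
The radius of convergence is the smallest modulus among the singular points: 11/6.

The radius of convergence is 11/6.


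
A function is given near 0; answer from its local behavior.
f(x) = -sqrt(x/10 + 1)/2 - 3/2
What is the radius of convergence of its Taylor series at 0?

The radius of convergence is 10.

Branch term (-1/2)*sqrt(1 - x/(-10)): its argument vanishes at x = -10, a square-root branch point, modulus 10.
The radius of convergence is the smallest modulus among the singular points: 10.


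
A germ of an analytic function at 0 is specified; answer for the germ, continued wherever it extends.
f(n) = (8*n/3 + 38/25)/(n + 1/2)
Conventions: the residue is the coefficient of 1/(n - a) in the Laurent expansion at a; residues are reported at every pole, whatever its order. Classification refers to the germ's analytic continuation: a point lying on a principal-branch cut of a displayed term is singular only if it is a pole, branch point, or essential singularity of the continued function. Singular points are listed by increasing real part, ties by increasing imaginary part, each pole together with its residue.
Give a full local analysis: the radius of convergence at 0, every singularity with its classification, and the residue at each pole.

Radius of convergence at 0: 1/2.
At -1/2: a pole of order 1; residue 14/75.

Denominator factor (n + 1/2): pole of order 1 at -1/2, modulus 1/2.
The radius of convergence is the smallest modulus among the singular points: 1/2.
At the order-1 pole -1/2 set g(n) = (n - (-1/2))*f(n) = 8*n/3 + 38/25.
Simple pole: residue = g(a) at a = -1/2, which is 14/75.


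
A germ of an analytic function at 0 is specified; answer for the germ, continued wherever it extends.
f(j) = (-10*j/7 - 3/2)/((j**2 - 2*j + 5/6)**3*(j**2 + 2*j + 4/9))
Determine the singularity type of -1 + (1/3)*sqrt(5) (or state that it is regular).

The point is a pole of order 1.

The denominator factor j**2 + 2*j + 4/9 vanishes at -1 + (1/3)*sqrt(5) and appears to the power 1; the numerator there equals -1/14 - (10/21)*sqrt(5), nonzero, and no other factor vanishes.
Hence a pole whose order is the multiplicity, 1.


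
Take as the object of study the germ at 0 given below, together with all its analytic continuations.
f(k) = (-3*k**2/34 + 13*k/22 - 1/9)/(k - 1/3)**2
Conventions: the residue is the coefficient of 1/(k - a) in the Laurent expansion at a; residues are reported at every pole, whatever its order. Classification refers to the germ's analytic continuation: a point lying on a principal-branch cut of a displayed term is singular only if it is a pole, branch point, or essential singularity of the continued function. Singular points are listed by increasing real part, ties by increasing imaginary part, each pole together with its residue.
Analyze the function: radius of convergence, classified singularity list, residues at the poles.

Radius of convergence at 0: 1/3.
At 1/3: a pole of order 2; residue 199/374.

Denominator factor (k - 1/3)^2: pole of order 2 at 1/3, modulus 1/3.
The radius of convergence is the smallest modulus among the singular points: 1/3.
At the order-2 pole 1/3 set g(k) = (k - (1/3))^2*f(k) = -3*k**2/34 + 13*k/22 - 1/9.
Order-2 pole: residue = g'(a); g'(1/3) = 199/374, so the residue is 199/374.


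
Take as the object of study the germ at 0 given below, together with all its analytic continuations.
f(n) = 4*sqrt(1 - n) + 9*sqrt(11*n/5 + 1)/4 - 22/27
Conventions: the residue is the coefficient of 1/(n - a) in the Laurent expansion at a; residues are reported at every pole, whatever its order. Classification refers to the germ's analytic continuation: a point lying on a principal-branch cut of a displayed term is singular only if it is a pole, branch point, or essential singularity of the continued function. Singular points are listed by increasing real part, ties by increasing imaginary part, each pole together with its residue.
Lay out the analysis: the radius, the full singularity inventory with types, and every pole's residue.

Radius of convergence at 0: 5/11.
At -5/11: an algebraic (square-root) branch point.
At 1: an algebraic (square-root) branch point.

Branch term (9/4)*sqrt(1 - n/(-5/11)): its argument vanishes at n = -5/11, a square-root branch point, modulus 5/11.
Branch term (4)*sqrt(1 - n/(1)): its argument vanishes at n = 1, a square-root branch point, modulus 1.
The radius of convergence is the smallest modulus among the singular points: 5/11.
List the singular points by increasing real part (a conjugate pair: the negative imaginary part first).


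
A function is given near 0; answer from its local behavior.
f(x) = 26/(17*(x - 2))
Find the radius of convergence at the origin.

The radius of convergence is 2.

Denominator factor (x - 2): pole of order 1 at 2, modulus 2.
The radius of convergence is the smallest modulus among the singular points: 2.


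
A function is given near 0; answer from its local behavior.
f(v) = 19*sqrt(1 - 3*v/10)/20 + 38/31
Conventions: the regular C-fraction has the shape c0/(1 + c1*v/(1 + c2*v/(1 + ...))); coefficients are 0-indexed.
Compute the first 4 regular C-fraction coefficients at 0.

Taylor coefficients (expand at 0): a_0 = 1349/620, a_1 = -57/400, a_2 = -171/16000, a_3 = -513/320000.
c0 = a_0 = 1349/620. Peel one level at a time: if S = 1 + c*v/S' with S'(0) = 1, then c is the v-coefficient of S and S' = c*v/(S - 1).
S_1 = c0/f = 1 + (93/1420)*v + (37107/4032800)*v^2 + ...; c1 = 93/1420.
S_2 = c1*v/(S_1 - 1) = 1 + (-399/2840)*v + (-9/1600)*v^2 + ...; c2 = -399/2840.
S_3 = c2*v/(S_2 - 1) = 1 + (-213/5320)*v + ...; c3 = -213/5320.

The regular C-fraction coefficients are [1349/620, 93/1420, -399/2840, -213/5320].


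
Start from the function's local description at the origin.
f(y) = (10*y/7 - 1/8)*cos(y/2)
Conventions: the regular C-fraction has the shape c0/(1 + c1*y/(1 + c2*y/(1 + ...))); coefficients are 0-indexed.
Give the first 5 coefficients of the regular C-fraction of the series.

Taylor coefficients (expand at 0): a_0 = -1/8, a_1 = 10/7, a_2 = 1/64, a_3 = -5/28, a_4 = -1/3072.
c0 = a_0 = -1/8. Peel one level at a time: if S = 1 + c*y/S' with S'(0) = 1, then c is the y-coefficient of S and S' = c*y/(S - 1).
S_1 = c0/f = 1 + (80/7)*y + (51249/392)*y^2 + ...; c1 = 80/7.
S_2 = c1*y/(S_1 - 1) = 1 + (-51249/4480)*y + (51249/409600)*y^2 + ...; c2 = -51249/4480.
S_3 = c2*y/(S_2 - 1) = 1 + (7/640)*y + (-245/2459952)*y^2 + ...; c3 = 7/640.
S_4 = c3*y/(S_3 - 1) = 1 + (1400/153747)*y + ...; c4 = 1400/153747.

The regular C-fraction coefficients are [-1/8, 80/7, -51249/4480, 7/640, 1400/153747].


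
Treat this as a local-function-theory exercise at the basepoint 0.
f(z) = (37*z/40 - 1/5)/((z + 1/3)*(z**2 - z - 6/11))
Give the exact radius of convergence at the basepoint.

The radius of convergence is 1/3.

Denominator factor (z + 1/3): pole of order 1 at -1/3, modulus 1/3.
Denominator factor (z**2 - z - 6/11): discriminant 35/11, real irrational roots 1/2 + (1/22)*sqrt(385) and 1/2 - (1/22)*sqrt(385); poles of order 1, moduli 1/2 + (1/22)*sqrt(385) and -1/2 + (1/22)*sqrt(385).
The radius of convergence is the smallest modulus among the singular points: 1/3.


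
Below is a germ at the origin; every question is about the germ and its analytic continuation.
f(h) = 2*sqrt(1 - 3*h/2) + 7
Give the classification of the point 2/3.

The term (2)*sqrt(1 - h/(2/3)) has argument 1 - 2/3/(2/3) = 0 at 2/3: a square-root (algebraic, two-sheeted) branch point; the remaining terms are analytic or single-valued there.

The point is an algebraic (square-root) branch point.


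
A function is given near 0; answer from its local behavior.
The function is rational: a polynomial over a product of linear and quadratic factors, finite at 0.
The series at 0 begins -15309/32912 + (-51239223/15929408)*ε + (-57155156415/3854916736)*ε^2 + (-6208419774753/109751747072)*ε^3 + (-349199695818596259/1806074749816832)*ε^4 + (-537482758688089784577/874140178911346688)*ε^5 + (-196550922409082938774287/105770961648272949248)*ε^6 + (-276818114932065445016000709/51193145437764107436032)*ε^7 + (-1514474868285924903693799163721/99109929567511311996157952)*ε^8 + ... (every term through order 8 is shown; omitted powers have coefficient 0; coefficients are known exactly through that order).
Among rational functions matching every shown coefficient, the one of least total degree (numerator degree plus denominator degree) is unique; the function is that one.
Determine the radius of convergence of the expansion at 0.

No rational of total degree below 7 reproduces all 9 coefficients; solving the [0/7] Pade equations on them gives f(ε) = 21/(17*(ε - 4/9)**3*(ε**2 + 5*ε/11 - 11/2)**2), whose expansion matches every shown term.
Denominator factor (ε - 4/9)^3: pole of order 3 at 4/9, modulus 4/9.
Denominator factor (ε**2 + 5*ε/11 - 11/2)^2: discriminant 2687/121, real irrational roots -5/22 + (1/22)*sqrt(2687) and -5/22 - (1/22)*sqrt(2687); poles of order 2, moduli -5/22 + (1/22)*sqrt(2687) and 5/22 + (1/22)*sqrt(2687).
The radius of convergence is the smallest modulus among the singular points: 4/9.

The radius of convergence is 4/9.


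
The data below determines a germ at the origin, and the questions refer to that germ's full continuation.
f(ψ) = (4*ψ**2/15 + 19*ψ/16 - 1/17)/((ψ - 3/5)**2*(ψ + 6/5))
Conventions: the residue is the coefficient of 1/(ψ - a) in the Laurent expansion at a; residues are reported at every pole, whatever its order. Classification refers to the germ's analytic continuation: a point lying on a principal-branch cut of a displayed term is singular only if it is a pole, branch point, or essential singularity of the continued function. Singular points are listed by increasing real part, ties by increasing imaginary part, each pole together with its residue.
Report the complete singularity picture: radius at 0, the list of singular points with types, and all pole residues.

Radius of convergence at 0: 3/5.
At -6/5: a pole of order 1; residue -18697/55080.
At 3/5: a pole of order 2; residue 6677/11016.

Denominator factor (ψ - 3/5)^2: pole of order 2 at 3/5, modulus 3/5.
Denominator factor (ψ + 6/5): pole of order 1 at -6/5, modulus 6/5.
The radius of convergence is the smallest modulus among the singular points: 3/5.
At the order-1 pole -6/5 set g(ψ) = (ψ - (-6/5))*f(ψ) = (4*ψ**2/15 + 19*ψ/16 - 1/17)/(ψ - 3/5)**2.
Simple pole: residue = g(a) at a = -6/5, which is -18697/55080.
At the order-2 pole 3/5 set g(ψ) = (ψ - (3/5))^2*f(ψ) = (4*ψ**2/15 + 19*ψ/16 - 1/17)/(ψ + 6/5).
Order-2 pole: residue = g'(a); g'(3/5) = 6677/11016, so the residue is 6677/11016.
List the singular points by increasing real part (a conjugate pair: the negative imaginary part first).


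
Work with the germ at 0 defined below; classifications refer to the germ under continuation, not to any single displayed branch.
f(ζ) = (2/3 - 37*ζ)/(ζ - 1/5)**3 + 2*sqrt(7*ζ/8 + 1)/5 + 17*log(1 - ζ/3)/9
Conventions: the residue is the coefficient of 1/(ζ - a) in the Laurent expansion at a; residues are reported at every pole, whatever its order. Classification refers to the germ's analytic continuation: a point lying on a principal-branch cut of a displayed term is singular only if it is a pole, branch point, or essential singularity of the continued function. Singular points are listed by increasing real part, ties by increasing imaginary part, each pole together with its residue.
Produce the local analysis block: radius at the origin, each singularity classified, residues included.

Denominator factor (ζ - 1/5)^3: pole of order 3 at 1/5, modulus 1/5.
Branch term (17/9)*log(1 - ζ/(3)): its argument vanishes at ζ = 3, a logarithmic branch point, modulus 3.
Branch term (2/5)*sqrt(1 - ζ/(-8/7)): its argument vanishes at ζ = -8/7, a square-root branch point, modulus 8/7.
The radius of convergence is the smallest modulus among the singular points: 1/5.
The branch terms are analytic at 1/5 and contribute nothing to the residue; only the rational part matters.
At the order-3 pole 1/5 set g(ζ) = (ζ - (1/5))^3*(rational part) = 2/3 - 37*ζ.
Order-3 pole: residue = g''(a)/2; g''(1/5) = 0, so the residue is 0.
List the singular points by increasing real part (a conjugate pair: the negative imaginary part first).

Radius of convergence at 0: 1/5.
At -8/7: an algebraic (square-root) branch point.
At 1/5: a pole of order 3; residue 0.
At 3: a logarithmic branch point.


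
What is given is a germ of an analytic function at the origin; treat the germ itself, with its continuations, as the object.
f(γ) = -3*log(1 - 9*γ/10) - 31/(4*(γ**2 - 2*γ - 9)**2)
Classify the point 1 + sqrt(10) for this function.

The point is a pole of order 2.

The denominator factor γ**2 - 2*γ - 9 vanishes at 1 + sqrt(10) and appears to the power 2; the numerator there equals -31/4, nonzero, and no other factor vanishes.
The branch terms are analytic at this point.
Hence a pole whose order is the multiplicity, 2.


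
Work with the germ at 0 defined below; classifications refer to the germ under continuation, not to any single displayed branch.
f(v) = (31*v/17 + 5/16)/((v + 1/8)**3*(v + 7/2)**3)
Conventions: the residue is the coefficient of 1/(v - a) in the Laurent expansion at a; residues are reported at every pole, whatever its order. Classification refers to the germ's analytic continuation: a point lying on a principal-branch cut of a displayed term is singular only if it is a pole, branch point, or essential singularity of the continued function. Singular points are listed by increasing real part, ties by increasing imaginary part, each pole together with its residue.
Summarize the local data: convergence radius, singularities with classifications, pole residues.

Radius of convergence at 0: 1/8.
At -7/2: a pole of order 3; residue 3334144/81310473.
At -1/8: a pole of order 3; residue -3334144/81310473.

Denominator factor (v + 1/8)^3: pole of order 3 at -1/8, modulus 1/8.
Denominator factor (v + 7/2)^3: pole of order 3 at -7/2, modulus 7/2.
The radius of convergence is the smallest modulus among the singular points: 1/8.
At the order-3 pole -7/2 set g(v) = (v - (-7/2))^3*f(v) = (31*v/17 + 5/16)/(v + 1/8)**3.
Order-3 pole: residue = g''(a)/2; g''(-7/2) = 6668288/81310473, so the residue is 3334144/81310473.
At the order-3 pole -1/8 set g(v) = (v - (-1/8))^3*f(v) = (31*v/17 + 5/16)/(v + 7/2)**3.
Order-3 pole: residue = g''(a)/2; g''(-1/8) = -6668288/81310473, so the residue is -3334144/81310473.
List the singular points by increasing real part (a conjugate pair: the negative imaginary part first).


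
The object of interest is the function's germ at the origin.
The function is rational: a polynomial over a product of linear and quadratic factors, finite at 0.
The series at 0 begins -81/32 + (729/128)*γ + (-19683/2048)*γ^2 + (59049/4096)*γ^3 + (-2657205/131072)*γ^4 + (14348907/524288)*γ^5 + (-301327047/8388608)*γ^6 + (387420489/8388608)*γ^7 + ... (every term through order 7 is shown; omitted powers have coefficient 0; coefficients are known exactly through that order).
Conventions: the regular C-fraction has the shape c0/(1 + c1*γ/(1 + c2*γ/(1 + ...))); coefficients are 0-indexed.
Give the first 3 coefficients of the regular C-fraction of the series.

The regular C-fraction coefficients are [-81/32, 9/4, -9/16].

Taylor coefficients (read off): a_0 = -81/32, a_1 = 729/128, a_2 = -19683/2048.
c0 = a_0 = -81/32. Peel one level at a time: if S = 1 + c*γ/S' with S'(0) = 1, then c is the γ-coefficient of S and S' = c*γ/(S - 1).
S_1 = c0/f = 1 + (9/4)*γ + (81/64)*γ^2 + ...; c1 = 9/4.
S_2 = c1*γ/(S_1 - 1) = 1 + (-9/16)*γ + ...; c2 = -9/16.


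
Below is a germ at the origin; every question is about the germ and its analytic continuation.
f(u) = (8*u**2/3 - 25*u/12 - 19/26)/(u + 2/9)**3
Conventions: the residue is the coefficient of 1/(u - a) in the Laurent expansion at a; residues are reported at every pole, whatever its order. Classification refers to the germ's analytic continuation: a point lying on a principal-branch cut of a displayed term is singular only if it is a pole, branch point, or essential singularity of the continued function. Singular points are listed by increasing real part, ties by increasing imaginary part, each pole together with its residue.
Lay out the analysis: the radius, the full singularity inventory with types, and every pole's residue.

Denominator factor (u + 2/9)^3: pole of order 3 at -2/9, modulus 2/9.
The radius of convergence is the smallest modulus among the singular points: 2/9.
At the order-3 pole -2/9 set g(u) = (u - (-2/9))^3*f(u) = 8*u**2/3 - 25*u/12 - 19/26.
Order-3 pole: residue = g''(a)/2; g''(-2/9) = 16/3, so the residue is 8/3.

Radius of convergence at 0: 2/9.
At -2/9: a pole of order 3; residue 8/3.


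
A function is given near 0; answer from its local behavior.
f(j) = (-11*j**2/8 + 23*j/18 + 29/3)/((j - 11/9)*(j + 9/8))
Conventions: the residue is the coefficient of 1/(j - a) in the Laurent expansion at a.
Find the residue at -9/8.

At the order-1 pole -9/8 set g(j) = (j - (-9/8))*f(j) = (-11*j**2/8 + 23*j/18 + 29/3)/(j - 11/9).
Simple pole: residue = g(a) at a = -9/8, which is -29901/10816.

The residue is -29901/10816.


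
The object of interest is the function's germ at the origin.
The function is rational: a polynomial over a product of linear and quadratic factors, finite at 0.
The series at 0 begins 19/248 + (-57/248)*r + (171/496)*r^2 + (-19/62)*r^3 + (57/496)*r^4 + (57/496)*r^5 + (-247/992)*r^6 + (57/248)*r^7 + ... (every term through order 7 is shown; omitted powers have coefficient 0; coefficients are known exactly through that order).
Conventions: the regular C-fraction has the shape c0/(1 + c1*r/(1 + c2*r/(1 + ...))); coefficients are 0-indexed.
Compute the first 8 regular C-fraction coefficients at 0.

Taylor coefficients (read off): a_0 = 19/248, a_1 = -57/248, a_2 = 171/496, a_3 = -19/62, a_4 = 57/496, a_5 = 57/496, a_6 = -247/992, a_7 = 57/248.
c0 = a_0 = 19/248. Peel one level at a time: if S = 1 + c*r/S' with S'(0) = 1, then c is the r-coefficient of S and S' = c*r/(S - 1).
S_1 = c0/f = 1 + (3)*r + (9/2)*r^2 + ...; c1 = 3.
S_2 = c1*r/(S_1 - 1) = 1 + (-3/2)*r + (11/12)*r^2 + ...; c2 = -3/2.
S_3 = c2*r/(S_2 - 1) = 1 + (11/18)*r + (47/162)*r^2 + ...; c3 = 11/18.
S_4 = c3*r/(S_3 - 1) = 1 + (-47/99)*r + (70/363)*r^2 + ...; c4 = -47/99.
S_5 = c4*r/(S_4 - 1) = 1 + (210/517)*r + (333/2209)*r^2 + ...; c5 = 210/517.
S_6 = c5*r/(S_5 - 1) = 1 + (-1221/3290)*r + (1089/4900)*r^2 + ...; c6 = -1221/3290.
S_7 = c6*r/(S_6 - 1) = 1 + (1551/2590)*r + ...; c7 = 1551/2590.

The regular C-fraction coefficients are [19/248, 3, -3/2, 11/18, -47/99, 210/517, -1221/3290, 1551/2590].


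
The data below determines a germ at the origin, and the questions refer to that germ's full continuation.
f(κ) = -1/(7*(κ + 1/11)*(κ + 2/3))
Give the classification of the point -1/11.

The denominator factor κ + 1/11 vanishes at -1/11 and appears to the power 1; the numerator there equals -1/7, nonzero, and no other factor vanishes.
Hence a pole whose order is the multiplicity, 1.

The point is a pole of order 1.


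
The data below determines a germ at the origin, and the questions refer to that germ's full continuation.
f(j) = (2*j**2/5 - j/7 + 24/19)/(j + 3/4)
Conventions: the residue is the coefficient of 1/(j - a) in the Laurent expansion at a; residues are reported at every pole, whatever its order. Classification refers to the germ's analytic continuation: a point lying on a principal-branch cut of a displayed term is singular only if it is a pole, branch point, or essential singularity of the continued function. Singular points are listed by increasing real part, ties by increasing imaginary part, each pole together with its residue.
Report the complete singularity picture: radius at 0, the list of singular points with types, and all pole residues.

Radius of convergence at 0: 3/4.
At -3/4: a pole of order 1; residue 8487/5320.

Denominator factor (j + 3/4): pole of order 1 at -3/4, modulus 3/4.
The radius of convergence is the smallest modulus among the singular points: 3/4.
At the order-1 pole -3/4 set g(j) = (j - (-3/4))*f(j) = 2*j**2/5 - j/7 + 24/19.
Simple pole: residue = g(a) at a = -3/4, which is 8487/5320.


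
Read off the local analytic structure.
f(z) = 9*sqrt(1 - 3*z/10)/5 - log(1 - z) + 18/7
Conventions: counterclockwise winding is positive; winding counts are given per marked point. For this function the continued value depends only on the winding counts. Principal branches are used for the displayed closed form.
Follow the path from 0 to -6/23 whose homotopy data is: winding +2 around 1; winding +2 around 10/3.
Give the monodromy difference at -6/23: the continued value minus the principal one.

Continued minus principal equals -(4)*pi*i.

The rational part is single-valued and drops out of the difference; each branch term changes only by its own monodromy.
(9/5)*sqrt(1 - z/(10/3)): winding +2 is even, the square root returns to the same sheet, contribution 0.
(-1)*log(1 - z/(1)): each positive loop around 1 adds 2*pi*i to the log, so winding +2 contributes (-1)*(2)*2*pi*i = -(4)*pi*i.
Summing the contributions at z = -6/23 gives -(4)*pi*i.


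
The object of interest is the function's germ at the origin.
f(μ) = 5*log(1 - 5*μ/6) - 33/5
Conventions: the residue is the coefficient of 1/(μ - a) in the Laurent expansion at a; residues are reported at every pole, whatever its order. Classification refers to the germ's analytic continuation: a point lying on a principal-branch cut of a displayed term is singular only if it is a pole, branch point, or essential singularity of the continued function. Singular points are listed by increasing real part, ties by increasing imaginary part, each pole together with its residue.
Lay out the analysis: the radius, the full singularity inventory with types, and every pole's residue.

Radius of convergence at 0: 6/5.
At 6/5: a logarithmic branch point.

Branch term (5)*log(1 - μ/(6/5)): its argument vanishes at μ = 6/5, a logarithmic branch point, modulus 6/5.
The radius of convergence is the smallest modulus among the singular points: 6/5.


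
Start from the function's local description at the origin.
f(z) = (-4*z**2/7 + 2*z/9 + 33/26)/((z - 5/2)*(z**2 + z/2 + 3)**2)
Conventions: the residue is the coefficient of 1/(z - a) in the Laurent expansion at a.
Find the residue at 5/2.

The residue is -5722/361179.

At the order-1 pole 5/2 set g(z) = (z - (5/2))*f(z) = (-4*z**2/7 + 2*z/9 + 33/26)/(z**2 + z/2 + 3)**2.
Simple pole: residue = g(a) at a = 5/2, which is -5722/361179.


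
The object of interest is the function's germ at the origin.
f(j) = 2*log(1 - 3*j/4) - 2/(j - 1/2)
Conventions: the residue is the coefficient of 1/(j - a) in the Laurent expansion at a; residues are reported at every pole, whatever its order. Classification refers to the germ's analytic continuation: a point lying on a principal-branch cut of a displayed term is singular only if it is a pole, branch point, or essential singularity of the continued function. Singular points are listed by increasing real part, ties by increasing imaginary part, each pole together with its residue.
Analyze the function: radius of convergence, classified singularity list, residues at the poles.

Radius of convergence at 0: 1/2.
At 1/2: a pole of order 1; residue -2.
At 4/3: a logarithmic branch point.

Denominator factor (j - 1/2): pole of order 1 at 1/2, modulus 1/2.
Branch term (2)*log(1 - j/(4/3)): its argument vanishes at j = 4/3, a logarithmic branch point, modulus 4/3.
The radius of convergence is the smallest modulus among the singular points: 1/2.
The branch term is analytic at 1/2 and contributes nothing to the residue; only the rational part matters.
At the order-1 pole 1/2 set g(j) = (j - (1/2))*(rational part) = -2.
Simple pole: residue = g(a) at a = 1/2, which is -2.
List the singular points by increasing real part (a conjugate pair: the negative imaginary part first).


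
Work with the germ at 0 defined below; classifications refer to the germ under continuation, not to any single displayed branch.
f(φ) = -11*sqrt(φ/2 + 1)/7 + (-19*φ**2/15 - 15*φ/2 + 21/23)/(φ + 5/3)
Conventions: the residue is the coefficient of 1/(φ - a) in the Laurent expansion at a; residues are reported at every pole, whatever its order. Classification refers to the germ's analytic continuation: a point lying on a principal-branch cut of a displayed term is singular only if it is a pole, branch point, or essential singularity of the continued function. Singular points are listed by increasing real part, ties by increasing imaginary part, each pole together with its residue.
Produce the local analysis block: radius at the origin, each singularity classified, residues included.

Radius of convergence at 0: 5/3.
At -2: an algebraic (square-root) branch point.
At -5/3: a pole of order 1; residue 12289/1242.

Denominator factor (φ + 5/3): pole of order 1 at -5/3, modulus 5/3.
Branch term (-11/7)*sqrt(1 - φ/(-2)): its argument vanishes at φ = -2, a square-root branch point, modulus 2.
The radius of convergence is the smallest modulus among the singular points: 5/3.
The branch term is analytic at -5/3 and contributes nothing to the residue; only the rational part matters.
At the order-1 pole -5/3 set g(φ) = (φ - (-5/3))*(rational part) = -19*φ**2/15 - 15*φ/2 + 21/23.
Simple pole: residue = g(a) at a = -5/3, which is 12289/1242.
List the singular points by increasing real part (a conjugate pair: the negative imaginary part first).
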